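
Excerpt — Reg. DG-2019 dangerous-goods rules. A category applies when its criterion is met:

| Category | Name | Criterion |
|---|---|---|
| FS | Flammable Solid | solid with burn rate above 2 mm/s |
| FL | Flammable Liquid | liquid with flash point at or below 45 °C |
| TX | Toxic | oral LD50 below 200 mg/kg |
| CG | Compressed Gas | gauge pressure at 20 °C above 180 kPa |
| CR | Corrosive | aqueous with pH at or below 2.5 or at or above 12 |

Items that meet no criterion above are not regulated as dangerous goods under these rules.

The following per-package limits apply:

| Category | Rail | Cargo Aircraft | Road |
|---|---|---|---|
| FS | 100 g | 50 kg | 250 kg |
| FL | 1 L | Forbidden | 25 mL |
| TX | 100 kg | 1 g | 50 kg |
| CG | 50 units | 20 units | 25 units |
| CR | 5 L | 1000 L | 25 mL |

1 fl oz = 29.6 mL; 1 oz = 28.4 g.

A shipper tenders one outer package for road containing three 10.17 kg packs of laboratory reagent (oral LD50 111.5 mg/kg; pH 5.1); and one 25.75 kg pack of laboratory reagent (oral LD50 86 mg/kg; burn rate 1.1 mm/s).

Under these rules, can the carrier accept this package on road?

No

Oral LD50 111.5 mg/kg meets the Category TX criterion (Toxic), so the laboratory reagent is Category TX.
With oral LD50 86 mg/kg (< 200 mg/kg), the laboratory reagent falls in Category TX.
Category TX net quantity: (three 10.17 kg packs = 30.51 kg) + 25.75 kg = 56.26 kg.
56.26 kg exceeds the road limit of 50 kg for Category TX.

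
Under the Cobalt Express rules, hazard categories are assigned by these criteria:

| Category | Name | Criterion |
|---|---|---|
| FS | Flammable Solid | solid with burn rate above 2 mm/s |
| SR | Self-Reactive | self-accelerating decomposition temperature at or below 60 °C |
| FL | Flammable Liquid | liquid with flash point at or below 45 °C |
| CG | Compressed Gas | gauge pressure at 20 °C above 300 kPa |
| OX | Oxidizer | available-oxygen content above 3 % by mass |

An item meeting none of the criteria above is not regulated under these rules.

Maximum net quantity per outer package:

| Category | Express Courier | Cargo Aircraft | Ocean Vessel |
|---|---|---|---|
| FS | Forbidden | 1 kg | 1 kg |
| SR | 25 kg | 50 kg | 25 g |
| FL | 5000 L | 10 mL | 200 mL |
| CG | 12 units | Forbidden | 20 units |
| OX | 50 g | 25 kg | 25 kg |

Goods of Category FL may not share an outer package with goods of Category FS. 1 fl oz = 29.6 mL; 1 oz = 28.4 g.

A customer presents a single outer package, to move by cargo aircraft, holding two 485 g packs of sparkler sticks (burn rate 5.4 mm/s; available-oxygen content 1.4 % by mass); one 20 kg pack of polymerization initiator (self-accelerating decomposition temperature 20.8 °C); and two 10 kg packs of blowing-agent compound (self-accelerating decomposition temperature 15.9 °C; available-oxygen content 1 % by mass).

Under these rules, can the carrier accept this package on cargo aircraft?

Yes

With burn rate 5.4 mm/s (> 2 mm/s), the sparkler sticks fall in Category FS.
The polymerization initiator has self-accelerating decomposition temperature 20.8 °C, which is ≤ 60 °C, so it is Category SR (Self-Reactive).
The blowing-agent compound has self-accelerating decomposition temperature 15.9 °C, which is ≤ 60 °C, so it is Category SR (Self-Reactive).
Total Category SR: 20 kg + (two 10 kg packs = 20 kg) = 40 kg.
40 kg is within the cargo aircraft limit of 50 kg for Category SR.
Category FS quantity: two 485 g packs = 970 g.
That is within the Category FS cargo aircraft limit of 1 kg.
The segregation rule (Category FL with Category FS) does not apply to Category SR with Category FS.
Every hazard category is within its cargo aircraft limit and no segregation rule is violated.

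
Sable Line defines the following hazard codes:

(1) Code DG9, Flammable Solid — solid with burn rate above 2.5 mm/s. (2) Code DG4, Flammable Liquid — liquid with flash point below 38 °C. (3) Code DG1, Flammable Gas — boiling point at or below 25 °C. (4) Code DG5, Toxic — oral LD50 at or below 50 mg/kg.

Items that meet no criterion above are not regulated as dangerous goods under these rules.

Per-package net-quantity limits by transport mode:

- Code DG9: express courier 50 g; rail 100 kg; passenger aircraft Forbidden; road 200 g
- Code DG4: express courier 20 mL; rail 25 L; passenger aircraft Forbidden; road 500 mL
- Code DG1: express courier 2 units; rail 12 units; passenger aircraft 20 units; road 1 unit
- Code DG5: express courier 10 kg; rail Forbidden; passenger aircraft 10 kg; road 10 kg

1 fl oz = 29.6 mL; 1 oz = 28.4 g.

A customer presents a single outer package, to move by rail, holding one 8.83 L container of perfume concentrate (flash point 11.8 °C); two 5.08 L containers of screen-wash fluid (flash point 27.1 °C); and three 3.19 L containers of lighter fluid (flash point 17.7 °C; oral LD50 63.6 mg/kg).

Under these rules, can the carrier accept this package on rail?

No

Flash point 11.8 °C meets the Code DG4 criterion (Flammable Liquid), so the perfume concentrate is Code DG4.
Screen-wash fluid: flash point 27.1 °C < 38 °C → Code DG4 (Flammable Liquid).
With flash point 17.7 °C (< 38 °C), the lighter fluid falls in Code DG4.
Total Code DG4: 8.83 L + (two 5.08 L containers = 10.16 L) + (three 3.19 L containers = 9.57 L) = 28.56 L.
That exceeds the Code DG4 rail limit of 25 L.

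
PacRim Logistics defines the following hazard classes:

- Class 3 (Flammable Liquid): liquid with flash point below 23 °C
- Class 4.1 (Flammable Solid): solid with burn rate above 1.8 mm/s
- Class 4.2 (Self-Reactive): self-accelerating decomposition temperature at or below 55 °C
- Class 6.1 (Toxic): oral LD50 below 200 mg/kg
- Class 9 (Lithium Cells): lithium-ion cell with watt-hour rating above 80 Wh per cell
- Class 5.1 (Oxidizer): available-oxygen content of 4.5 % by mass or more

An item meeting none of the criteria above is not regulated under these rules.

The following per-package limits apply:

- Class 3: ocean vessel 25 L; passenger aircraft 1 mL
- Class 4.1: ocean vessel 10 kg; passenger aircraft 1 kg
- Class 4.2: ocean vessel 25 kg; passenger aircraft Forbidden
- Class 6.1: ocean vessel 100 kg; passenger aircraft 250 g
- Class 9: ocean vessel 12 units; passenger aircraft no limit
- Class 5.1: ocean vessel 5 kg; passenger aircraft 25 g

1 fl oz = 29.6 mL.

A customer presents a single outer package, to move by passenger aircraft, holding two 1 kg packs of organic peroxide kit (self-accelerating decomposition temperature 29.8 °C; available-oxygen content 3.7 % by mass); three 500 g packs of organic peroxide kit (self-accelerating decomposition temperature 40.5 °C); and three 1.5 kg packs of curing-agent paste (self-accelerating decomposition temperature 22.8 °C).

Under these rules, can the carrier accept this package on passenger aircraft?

Self-accelerating decomposition temperature 29.8 °C meets the Class 4.2 criterion (Self-Reactive), so the organic peroxide kit is Class 4.2.
Organic peroxide kit: self-accelerating decomposition temperature 40.5 °C ≤ 55 °C → Class 4.2 (Self-Reactive).
The curing-agent paste has self-accelerating decomposition temperature 22.8 °C, which is ≤ 55 °C, so it is Class 4.2 (Self-Reactive).
Class 4.2 net quantity: (two 1 kg packs = 2 kg) + (three 500 g packs = 1.5 kg) + (three 1.5 kg packs = 4.5 kg) = 8 kg.
Class 4.2 is Forbidden by passenger aircraft.

No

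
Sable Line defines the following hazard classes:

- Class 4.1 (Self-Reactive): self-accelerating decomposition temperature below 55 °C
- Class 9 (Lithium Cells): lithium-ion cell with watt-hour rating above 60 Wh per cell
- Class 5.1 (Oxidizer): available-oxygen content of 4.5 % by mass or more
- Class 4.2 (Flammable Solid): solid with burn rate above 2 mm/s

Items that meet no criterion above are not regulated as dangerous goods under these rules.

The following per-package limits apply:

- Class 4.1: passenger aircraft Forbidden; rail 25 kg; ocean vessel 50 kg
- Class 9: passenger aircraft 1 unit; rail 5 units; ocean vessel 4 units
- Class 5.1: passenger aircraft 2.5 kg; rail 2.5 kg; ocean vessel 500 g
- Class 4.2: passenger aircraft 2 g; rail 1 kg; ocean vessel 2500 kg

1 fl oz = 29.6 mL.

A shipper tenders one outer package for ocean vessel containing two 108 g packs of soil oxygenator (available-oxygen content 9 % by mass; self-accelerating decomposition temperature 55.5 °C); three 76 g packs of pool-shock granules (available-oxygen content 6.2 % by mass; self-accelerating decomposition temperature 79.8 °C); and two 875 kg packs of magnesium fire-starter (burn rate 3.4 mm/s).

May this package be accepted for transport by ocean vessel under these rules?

Available-oxygen content 9 % by mass meets the Class 5.1 criterion (Oxidizer), so the soil oxygenator is Class 5.1.
Pool-shock granules: available-oxygen content 6.2 % by mass ≥ 4.5 % by mass → Class 5.1 (Oxidizer).
Magnesium fire-starter: burn rate 3.4 mm/s > 2 mm/s → Class 4.2 (Flammable Solid).
Class 4.2 quantity: two 875 kg packs = 1750 kg.
1750 kg is within the ocean vessel limit of 2500 kg for Class 4.2.
Class 5.1 net quantity: (two 108 g packs = 216 g) + (three 76 g packs = 228 g) = 444 g.
444 g ≤ 500 g (ocean vessel limit, Class 5.1) — within limit.
Every hazard class is within its ocean vessel limit and no segregation rule is violated.

Yes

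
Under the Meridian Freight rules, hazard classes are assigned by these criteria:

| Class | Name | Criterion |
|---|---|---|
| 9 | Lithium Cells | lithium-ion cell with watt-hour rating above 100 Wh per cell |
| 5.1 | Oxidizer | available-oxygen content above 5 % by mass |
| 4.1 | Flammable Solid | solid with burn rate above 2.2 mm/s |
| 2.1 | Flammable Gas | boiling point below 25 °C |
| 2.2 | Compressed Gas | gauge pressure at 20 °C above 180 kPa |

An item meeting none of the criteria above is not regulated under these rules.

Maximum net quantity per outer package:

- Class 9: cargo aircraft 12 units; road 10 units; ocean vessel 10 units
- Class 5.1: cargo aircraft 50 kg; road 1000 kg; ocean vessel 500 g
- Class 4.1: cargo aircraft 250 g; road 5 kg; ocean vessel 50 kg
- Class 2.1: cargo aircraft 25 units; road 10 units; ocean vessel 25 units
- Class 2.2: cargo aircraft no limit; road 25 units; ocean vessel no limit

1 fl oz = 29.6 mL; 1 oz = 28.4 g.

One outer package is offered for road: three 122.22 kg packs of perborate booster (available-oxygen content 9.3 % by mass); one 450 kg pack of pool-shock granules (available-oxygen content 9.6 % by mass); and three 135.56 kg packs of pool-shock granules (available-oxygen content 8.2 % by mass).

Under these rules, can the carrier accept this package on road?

No

The perborate booster has available-oxygen content 9.3 % by mass, which is > 5 % by mass, so it is Class 5.1 (Oxidizer).
With available-oxygen content 9.6 % by mass (> 5 % by mass), the pool-shock granules fall in Class 5.1.
With available-oxygen content 8.2 % by mass (> 5 % by mass), the pool-shock granules fall in Class 5.1.
Total Class 5.1: (three 122.22 kg packs = 366.66 kg) + 450 kg + (three 135.56 kg packs = 406.68 kg) = 1223.34 kg.
1223.34 kg > 1000 kg (road limit, Class 5.1) — over the limit.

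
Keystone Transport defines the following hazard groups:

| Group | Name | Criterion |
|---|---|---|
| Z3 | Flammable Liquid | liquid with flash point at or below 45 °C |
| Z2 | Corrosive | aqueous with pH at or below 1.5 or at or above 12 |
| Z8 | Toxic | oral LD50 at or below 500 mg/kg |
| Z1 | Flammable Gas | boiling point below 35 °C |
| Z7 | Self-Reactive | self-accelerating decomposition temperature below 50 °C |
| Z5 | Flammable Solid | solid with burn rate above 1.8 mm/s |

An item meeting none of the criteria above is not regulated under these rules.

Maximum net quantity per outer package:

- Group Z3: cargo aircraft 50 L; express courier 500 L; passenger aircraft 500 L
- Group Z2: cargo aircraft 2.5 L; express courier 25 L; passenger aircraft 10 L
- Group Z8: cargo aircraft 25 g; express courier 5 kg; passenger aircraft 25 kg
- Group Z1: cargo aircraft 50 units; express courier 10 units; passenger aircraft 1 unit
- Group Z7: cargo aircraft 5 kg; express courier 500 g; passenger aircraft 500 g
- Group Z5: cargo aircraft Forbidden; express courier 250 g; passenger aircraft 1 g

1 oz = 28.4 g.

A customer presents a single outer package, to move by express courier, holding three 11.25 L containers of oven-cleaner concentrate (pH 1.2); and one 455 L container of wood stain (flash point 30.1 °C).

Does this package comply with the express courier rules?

With pH 1.2 (≤ 1.5), the oven-cleaner concentrate falls in Group Z2.
With flash point 30.1 °C (≤ 45 °C), the wood stain falls in Group Z3.
Group Z3 quantity: 455 L.
455 L ≤ 500 L (express courier limit, Group Z3) — within limit.
Group Z2 quantity: three 11.25 L containers = 33.75 L.
33.75 L > 25 L (express courier limit, Group Z2) — over the limit.

No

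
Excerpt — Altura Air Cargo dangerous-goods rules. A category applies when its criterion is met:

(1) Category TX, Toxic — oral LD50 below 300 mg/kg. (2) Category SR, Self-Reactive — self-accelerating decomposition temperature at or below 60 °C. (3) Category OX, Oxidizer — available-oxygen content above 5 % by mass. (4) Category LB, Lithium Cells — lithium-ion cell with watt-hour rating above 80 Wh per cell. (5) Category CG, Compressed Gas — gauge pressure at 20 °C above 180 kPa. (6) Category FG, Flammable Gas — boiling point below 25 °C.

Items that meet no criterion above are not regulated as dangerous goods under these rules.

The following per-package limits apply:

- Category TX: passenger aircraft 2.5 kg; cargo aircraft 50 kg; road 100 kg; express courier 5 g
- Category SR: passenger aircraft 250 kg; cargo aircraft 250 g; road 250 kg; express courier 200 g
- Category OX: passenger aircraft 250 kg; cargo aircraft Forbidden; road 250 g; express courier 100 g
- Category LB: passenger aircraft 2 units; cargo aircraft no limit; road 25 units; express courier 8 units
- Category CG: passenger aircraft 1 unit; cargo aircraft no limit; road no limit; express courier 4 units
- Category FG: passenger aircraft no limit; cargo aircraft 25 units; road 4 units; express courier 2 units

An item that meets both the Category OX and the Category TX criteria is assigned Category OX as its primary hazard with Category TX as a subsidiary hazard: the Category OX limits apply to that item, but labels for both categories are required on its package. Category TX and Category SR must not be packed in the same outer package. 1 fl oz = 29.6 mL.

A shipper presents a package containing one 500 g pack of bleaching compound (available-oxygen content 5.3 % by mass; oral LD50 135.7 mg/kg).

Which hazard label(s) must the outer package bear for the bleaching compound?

Category OX and TX

Available-oxygen content 5.3 % by mass meets the Category OX criterion (Oxidizer), so the bleaching compound is Category OX.
With oral LD50 135.7 mg/kg (< 300 mg/kg), the bleaching compound falls in Category TX.
By the precedence rule Category OX is primary and Category TX is subsidiary, and that rule requires both labels on the package.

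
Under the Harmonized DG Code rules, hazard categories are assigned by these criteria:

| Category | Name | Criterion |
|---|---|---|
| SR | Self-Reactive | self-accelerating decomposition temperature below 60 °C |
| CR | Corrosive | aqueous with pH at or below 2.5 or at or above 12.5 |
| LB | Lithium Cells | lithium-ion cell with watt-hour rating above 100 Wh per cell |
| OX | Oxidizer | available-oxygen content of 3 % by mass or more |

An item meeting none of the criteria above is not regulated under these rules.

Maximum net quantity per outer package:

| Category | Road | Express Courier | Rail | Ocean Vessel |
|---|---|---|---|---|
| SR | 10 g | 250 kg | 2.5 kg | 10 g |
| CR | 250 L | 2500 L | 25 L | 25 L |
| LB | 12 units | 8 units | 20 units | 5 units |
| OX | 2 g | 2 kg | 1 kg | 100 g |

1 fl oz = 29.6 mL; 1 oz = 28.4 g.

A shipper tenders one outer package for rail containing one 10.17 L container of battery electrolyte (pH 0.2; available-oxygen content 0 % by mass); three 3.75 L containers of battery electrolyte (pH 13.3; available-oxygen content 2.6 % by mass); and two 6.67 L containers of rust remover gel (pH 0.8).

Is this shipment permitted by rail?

No

With pH 0.2 (≤ 2.5), the battery electrolyte falls in Category CR.
The battery electrolyte has pH 13.3, which is ≥ 12.5, so it is Category CR (Corrosive).
With pH 0.8 (≤ 2.5), the rust remover gel falls in Category CR.
Category CR net quantity: 10.17 L + (three 3.75 L containers = 11.25 L) + (two 6.67 L containers = 13.34 L) = 34.76 L.
34.76 L > 25 L (rail limit, Category CR) — over the limit.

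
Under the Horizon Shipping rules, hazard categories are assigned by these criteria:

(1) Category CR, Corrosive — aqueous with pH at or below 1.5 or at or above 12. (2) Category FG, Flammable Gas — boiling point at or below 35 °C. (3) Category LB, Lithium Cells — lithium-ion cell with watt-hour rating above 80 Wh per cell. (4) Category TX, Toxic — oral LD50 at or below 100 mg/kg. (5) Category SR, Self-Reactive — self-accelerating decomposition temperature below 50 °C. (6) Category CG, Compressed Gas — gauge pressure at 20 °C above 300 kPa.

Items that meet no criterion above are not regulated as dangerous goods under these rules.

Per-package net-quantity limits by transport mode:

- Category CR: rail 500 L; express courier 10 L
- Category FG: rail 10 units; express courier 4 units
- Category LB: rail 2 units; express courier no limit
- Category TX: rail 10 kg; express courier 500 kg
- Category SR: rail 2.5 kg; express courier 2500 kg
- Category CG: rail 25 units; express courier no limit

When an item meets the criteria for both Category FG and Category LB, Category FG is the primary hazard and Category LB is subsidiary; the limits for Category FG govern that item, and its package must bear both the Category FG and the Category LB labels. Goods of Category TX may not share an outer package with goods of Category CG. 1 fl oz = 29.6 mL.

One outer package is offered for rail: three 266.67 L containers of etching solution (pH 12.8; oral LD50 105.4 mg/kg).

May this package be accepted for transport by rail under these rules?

No

With pH 12.8 (≥ 12), the etching solution falls in Category CR.
Category CR quantity: three 266.67 L containers = 800.01 L.
800.01 L exceeds the rail limit of 500 L for Category CR.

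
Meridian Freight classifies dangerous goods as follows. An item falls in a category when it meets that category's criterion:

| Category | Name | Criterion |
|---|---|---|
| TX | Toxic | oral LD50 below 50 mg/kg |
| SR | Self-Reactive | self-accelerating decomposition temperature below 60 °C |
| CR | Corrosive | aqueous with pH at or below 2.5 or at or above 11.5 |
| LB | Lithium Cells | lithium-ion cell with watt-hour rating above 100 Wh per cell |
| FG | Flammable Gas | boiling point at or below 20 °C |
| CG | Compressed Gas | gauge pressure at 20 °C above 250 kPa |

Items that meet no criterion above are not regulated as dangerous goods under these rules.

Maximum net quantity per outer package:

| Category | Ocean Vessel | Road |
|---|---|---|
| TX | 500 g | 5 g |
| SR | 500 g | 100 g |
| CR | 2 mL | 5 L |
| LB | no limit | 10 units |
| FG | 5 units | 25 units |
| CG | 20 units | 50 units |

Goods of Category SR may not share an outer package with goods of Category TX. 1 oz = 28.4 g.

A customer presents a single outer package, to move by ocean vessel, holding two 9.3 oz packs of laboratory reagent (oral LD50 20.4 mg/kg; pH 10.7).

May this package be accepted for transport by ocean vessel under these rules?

No

With oral LD50 20.4 mg/kg (< 50 mg/kg), the laboratory reagent falls in Category TX.
Category TX quantity: two 9.3 oz packs = 528.24 g.
528.24 g > 500 g (ocean vessel limit, Category TX) — over the limit.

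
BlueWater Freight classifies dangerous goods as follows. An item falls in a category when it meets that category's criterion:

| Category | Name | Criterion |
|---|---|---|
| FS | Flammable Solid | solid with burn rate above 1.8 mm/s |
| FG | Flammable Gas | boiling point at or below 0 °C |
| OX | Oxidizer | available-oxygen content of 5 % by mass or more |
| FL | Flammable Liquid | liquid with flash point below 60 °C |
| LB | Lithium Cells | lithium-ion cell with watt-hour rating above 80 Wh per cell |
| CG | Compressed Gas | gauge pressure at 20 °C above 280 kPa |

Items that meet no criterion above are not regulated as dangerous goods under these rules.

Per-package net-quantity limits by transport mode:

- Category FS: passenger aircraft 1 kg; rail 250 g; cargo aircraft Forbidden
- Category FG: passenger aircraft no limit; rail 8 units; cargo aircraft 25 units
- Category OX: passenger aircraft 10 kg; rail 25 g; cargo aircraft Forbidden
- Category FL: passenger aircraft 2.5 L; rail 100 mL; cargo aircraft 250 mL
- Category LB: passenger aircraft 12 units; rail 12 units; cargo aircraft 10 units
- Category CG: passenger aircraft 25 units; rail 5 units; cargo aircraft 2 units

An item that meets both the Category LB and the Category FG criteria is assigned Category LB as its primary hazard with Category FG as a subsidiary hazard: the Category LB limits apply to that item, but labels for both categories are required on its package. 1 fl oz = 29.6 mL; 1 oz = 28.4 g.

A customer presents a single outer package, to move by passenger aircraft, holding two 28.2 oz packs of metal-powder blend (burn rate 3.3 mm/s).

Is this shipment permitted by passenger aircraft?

Metal-powder blend: burn rate 3.3 mm/s > 1.8 mm/s → Category FS (Flammable Solid).
Category FS quantity: two 28.2 oz packs = 1601.76 g.
1601.76 g exceeds the passenger aircraft limit of 1 kg for Category FS.

No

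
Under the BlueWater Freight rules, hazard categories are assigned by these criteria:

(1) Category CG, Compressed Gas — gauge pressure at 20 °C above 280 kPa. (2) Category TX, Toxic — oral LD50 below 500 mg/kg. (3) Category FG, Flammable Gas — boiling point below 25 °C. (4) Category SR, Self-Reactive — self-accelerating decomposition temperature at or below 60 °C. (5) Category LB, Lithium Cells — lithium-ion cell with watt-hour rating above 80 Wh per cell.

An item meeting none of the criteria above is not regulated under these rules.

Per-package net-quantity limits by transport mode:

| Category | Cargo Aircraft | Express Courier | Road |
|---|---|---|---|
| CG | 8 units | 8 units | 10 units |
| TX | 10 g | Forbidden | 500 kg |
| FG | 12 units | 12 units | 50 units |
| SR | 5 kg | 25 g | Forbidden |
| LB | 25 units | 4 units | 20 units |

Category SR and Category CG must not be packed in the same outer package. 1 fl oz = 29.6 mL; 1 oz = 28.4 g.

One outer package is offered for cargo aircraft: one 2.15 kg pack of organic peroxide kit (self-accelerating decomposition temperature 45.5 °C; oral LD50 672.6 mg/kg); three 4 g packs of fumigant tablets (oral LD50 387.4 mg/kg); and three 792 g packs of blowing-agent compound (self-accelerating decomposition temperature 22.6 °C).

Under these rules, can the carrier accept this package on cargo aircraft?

No

Organic peroxide kit: self-accelerating decomposition temperature 45.5 °C ≤ 60 °C → Category SR (Self-Reactive).
Oral LD50 387.4 mg/kg meets the Category TX criterion (Toxic), so the fumigant tablets are Category TX.
The blowing-agent compound has self-accelerating decomposition temperature 22.6 °C, which is ≤ 60 °C, so it is Category SR (Self-Reactive).
Total Category SR: 2.15 kg + (three 792 g packs = 2.376 kg) = 4.526 kg.
That is within the Category SR cargo aircraft limit of 5 kg.
Category TX quantity: three 4 g packs = 12 g.
12 g exceeds the cargo aircraft limit of 10 g for Category TX.
The segregation rule (Category SR with Category CG) does not apply to Category SR with Category TX.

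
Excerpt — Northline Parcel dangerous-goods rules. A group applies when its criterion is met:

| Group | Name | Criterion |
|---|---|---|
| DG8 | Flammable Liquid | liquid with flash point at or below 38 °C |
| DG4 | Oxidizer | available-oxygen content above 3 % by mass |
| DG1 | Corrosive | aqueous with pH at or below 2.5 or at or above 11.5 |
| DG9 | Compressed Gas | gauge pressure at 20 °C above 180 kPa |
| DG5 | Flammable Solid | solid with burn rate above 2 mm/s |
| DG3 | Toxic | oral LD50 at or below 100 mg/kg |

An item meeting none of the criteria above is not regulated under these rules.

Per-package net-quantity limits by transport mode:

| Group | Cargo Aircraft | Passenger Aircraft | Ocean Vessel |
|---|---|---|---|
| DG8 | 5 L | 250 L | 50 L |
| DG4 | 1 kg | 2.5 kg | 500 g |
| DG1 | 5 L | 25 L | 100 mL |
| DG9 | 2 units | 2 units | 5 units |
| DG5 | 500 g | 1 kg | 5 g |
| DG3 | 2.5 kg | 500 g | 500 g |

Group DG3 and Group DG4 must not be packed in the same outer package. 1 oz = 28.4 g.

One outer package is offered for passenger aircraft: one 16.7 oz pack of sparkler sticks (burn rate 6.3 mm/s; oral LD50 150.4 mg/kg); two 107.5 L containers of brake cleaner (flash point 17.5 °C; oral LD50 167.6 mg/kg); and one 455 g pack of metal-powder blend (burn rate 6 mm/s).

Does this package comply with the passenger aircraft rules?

Burn rate 6.3 mm/s meets the Group DG5 criterion (Flammable Solid), so the sparkler sticks are Group DG5.
Flash point 17.5 °C meets the Group DG8 criterion (Flammable Liquid), so the brake cleaner is Group DG8.
Burn rate 6 mm/s meets the Group DG5 criterion (Flammable Solid), so the metal-powder blend is Group DG5.
Group DG5 net quantity: (one 16.7 oz pack = 474.28 g) + 455 g = 929.28 g.
929.28 g is within the passenger aircraft limit of 1 kg for Group DG5.
Group DG8 quantity: two 107.5 L containers = 215 L.
That is within the Group DG8 passenger aircraft limit of 250 L.
The segregation rule (Group DG3 with Group DG4) does not apply to Group DG5 with Group DG8.
Every hazard group is within its passenger aircraft limit and no segregation rule is violated.

Yes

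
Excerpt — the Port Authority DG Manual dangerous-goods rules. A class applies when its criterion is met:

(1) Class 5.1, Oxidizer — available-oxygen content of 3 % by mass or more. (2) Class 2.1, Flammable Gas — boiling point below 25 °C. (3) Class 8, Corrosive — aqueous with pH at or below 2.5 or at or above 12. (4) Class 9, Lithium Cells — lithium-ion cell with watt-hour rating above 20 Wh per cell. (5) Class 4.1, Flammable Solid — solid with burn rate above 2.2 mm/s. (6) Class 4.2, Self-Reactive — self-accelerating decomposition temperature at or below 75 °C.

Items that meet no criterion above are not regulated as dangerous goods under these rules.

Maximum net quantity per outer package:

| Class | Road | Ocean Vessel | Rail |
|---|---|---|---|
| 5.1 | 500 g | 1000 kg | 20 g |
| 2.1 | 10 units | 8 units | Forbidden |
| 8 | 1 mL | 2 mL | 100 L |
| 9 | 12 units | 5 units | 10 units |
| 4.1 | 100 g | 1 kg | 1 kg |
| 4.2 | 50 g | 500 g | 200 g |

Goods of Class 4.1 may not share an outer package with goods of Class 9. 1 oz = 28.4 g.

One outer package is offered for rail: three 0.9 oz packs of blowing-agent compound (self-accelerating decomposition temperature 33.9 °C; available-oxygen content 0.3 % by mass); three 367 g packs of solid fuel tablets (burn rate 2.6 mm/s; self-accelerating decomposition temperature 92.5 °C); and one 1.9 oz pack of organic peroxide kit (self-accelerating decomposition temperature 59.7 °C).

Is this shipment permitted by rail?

No

The blowing-agent compound has self-accelerating decomposition temperature 33.9 °C, which is ≤ 75 °C, so it is Class 4.2 (Self-Reactive).
The solid fuel tablets have burn rate 2.6 mm/s, which is > 2.2 mm/s, so they are Class 4.1 (Flammable Solid).
Organic peroxide kit: self-accelerating decomposition temperature 59.7 °C ≤ 75 °C → Class 4.2 (Self-Reactive).
Total Class 4.2: (three 0.9 oz packs = 76.68 g) + (one 1.9 oz pack = 53.96 g) = 130.64 g.
130.64 g is within the rail limit of 200 g for Class 4.2.
Class 4.1 quantity: three 367 g packs = 1.101 kg.
That exceeds the Class 4.1 rail limit of 1 kg.
The segregation rule (Class 4.1 with Class 9) does not apply to Class 4.2 with Class 4.1.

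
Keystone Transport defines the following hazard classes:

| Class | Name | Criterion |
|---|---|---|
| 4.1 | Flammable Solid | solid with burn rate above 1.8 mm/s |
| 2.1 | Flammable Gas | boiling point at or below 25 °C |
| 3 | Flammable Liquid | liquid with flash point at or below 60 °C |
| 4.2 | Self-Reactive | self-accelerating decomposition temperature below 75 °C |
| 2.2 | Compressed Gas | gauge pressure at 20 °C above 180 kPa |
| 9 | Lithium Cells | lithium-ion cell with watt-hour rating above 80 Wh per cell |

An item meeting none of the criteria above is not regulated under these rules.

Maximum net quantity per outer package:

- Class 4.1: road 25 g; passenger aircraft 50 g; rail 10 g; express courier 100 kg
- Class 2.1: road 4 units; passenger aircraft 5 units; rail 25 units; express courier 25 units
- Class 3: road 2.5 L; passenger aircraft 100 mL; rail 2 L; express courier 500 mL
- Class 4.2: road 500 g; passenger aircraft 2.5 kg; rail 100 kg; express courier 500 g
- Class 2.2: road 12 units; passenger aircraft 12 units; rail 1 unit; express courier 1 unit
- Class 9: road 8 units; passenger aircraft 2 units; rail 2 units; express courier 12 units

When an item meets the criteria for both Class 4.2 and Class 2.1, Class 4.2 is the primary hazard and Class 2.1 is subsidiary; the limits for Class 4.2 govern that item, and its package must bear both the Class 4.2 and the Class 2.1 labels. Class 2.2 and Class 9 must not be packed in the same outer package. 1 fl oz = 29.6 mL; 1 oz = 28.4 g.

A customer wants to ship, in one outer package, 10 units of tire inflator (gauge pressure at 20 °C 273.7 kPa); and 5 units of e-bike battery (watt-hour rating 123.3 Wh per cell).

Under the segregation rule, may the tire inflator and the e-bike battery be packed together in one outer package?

No

With gauge pressure at 20 °C 273.7 kPa (> 180 kPa), the tire inflator falls in Class 2.2.
Watt-hour rating 123.3 Wh per cell meets the Class 9 criterion (Lithium Cells), so the e-bike battery is Class 9.
Class 2.2 and Class 9 may not share an outer package.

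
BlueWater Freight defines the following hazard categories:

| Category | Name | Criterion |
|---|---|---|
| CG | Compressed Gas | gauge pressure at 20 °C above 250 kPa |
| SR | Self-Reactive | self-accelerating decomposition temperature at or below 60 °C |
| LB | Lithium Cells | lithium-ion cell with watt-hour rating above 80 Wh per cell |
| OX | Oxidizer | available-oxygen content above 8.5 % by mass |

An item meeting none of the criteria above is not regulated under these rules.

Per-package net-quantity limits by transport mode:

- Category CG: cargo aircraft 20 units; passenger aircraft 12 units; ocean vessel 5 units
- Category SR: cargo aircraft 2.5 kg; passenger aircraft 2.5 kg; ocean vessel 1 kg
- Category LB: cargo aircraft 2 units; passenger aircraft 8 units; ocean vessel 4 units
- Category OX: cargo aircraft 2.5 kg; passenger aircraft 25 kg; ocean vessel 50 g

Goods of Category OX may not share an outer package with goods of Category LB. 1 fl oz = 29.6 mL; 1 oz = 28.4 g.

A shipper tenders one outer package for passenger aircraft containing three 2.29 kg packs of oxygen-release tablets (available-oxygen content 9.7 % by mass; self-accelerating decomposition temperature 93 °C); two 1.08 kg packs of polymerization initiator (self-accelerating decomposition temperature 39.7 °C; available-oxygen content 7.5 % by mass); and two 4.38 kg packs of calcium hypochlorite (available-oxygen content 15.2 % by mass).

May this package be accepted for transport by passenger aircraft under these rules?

Yes

With available-oxygen content 9.7 % by mass (> 8.5 % by mass), the oxygen-release tablets fall in Category OX.
Polymerization initiator: self-accelerating decomposition temperature 39.7 °C ≤ 60 °C → Category SR (Self-Reactive).
Available-oxygen content 15.2 % by mass meets the Category OX criterion (Oxidizer), so the calcium hypochlorite is Category OX.
Category OX net quantity: (three 2.29 kg packs = 6.87 kg) + (two 4.38 kg packs = 8.76 kg) = 15.63 kg.
15.63 kg is within the passenger aircraft limit of 25 kg for Category OX.
Category SR quantity: two 1.08 kg packs = 2.16 kg.
2.16 kg is within the passenger aircraft limit of 2.5 kg for Category SR.
The segregation rule (Category OX with Category LB) does not apply to Category OX with Category SR.
Every hazard category is within its passenger aircraft limit and no segregation rule is violated.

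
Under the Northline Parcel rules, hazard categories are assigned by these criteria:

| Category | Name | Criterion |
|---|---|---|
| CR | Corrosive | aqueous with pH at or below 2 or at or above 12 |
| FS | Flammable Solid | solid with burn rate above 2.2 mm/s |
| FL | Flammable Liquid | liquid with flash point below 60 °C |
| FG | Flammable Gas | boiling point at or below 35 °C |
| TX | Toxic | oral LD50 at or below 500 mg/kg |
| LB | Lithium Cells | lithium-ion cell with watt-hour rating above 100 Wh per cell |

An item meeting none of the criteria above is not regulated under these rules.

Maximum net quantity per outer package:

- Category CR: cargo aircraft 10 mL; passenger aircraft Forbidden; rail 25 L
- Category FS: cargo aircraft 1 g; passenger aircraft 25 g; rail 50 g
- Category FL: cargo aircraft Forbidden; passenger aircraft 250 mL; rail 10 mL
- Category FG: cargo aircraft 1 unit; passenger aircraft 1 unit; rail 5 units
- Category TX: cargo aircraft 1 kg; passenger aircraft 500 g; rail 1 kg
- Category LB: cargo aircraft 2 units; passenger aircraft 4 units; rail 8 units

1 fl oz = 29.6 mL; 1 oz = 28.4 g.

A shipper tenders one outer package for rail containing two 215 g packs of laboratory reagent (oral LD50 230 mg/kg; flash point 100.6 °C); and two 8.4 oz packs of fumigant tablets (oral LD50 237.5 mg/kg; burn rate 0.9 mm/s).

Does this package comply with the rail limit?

With oral LD50 230 mg/kg (≤ 500 mg/kg), the laboratory reagent falls in Category TX.
Fumigant tablets: oral LD50 237.5 mg/kg ≤ 500 mg/kg → Category TX (Toxic).
Total Category TX: (two 215 g packs = 430 g) + (two 8.4 oz packs = 477.12 g) = 907.12 g.
907.12 g ≤ 1 kg (rail limit, Category TX) — within limit.

Yes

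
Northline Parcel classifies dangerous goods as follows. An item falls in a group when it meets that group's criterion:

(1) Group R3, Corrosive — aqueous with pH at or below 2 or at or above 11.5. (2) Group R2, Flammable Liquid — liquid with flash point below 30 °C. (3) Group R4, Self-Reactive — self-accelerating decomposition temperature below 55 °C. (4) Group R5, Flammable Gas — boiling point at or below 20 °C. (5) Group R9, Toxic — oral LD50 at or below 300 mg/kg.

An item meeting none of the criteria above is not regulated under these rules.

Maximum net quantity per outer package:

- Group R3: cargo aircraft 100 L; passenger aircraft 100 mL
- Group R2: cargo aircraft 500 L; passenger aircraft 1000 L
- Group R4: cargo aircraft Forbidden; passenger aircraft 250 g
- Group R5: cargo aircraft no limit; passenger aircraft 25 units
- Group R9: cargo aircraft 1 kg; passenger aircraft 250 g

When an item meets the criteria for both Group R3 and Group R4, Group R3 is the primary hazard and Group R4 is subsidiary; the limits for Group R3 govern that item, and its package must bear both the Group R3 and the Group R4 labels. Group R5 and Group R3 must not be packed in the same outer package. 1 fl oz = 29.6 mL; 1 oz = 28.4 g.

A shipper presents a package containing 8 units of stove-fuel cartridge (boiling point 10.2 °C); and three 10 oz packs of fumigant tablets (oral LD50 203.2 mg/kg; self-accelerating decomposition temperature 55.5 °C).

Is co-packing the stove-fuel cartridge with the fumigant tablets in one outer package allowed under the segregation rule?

The stove-fuel cartridge has boiling point 10.2 °C, which is ≤ 20 °C, so it is Group R5 (Flammable Gas).
Oral LD50 203.2 mg/kg meets the Group R9 criterion (Toxic), so the fumigant tablets are Group R9.
No segregation rule bars Group R5 with Group R9.

Yes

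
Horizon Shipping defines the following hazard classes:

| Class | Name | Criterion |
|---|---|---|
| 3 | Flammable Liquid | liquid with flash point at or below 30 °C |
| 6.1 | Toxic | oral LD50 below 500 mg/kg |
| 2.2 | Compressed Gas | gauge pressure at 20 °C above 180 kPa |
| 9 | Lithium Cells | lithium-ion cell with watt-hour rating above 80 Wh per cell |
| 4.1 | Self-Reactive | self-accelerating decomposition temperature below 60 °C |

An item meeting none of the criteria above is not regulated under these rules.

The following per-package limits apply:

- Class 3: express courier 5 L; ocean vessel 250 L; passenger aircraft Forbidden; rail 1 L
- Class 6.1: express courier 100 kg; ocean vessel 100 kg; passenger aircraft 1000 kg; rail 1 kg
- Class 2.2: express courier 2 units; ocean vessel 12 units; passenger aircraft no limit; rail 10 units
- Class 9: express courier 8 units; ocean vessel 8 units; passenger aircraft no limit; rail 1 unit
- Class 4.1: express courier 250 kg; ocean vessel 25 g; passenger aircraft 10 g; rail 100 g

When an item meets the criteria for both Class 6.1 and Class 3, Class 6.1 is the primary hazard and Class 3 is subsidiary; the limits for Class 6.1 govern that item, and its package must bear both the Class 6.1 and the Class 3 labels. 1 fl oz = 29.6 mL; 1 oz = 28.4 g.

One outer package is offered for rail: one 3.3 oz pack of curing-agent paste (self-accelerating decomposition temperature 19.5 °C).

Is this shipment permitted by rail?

Curing-agent paste: self-accelerating decomposition temperature 19.5 °C < 60 °C → Class 4.1 (Self-Reactive).
Class 4.1 quantity: one 3.3 oz pack = 93.72 g.
93.72 g is within the rail limit of 100 g for Class 4.1.

Yes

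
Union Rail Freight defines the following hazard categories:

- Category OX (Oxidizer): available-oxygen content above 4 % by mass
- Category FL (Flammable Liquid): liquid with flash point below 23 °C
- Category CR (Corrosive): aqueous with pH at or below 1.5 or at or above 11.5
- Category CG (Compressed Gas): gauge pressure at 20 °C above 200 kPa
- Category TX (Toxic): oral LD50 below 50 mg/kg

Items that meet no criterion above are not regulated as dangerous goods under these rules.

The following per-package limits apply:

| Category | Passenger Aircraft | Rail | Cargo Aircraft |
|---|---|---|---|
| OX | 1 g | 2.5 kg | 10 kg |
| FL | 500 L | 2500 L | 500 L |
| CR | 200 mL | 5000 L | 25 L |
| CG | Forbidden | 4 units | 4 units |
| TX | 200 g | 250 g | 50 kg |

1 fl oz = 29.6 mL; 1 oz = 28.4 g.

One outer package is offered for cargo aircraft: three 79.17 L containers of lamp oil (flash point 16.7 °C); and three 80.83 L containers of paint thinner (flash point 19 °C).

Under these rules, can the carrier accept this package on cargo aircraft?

Yes

Lamp oil: flash point 16.7 °C < 23 °C → Category FL (Flammable Liquid).
The paint thinner has flash point 19 °C, which is < 23 °C, so it is Category FL (Flammable Liquid).
Category FL net quantity: (three 79.17 L containers = 237.51 L) + (three 80.83 L containers = 242.49 L) = 480 L.
That is within the Category FL cargo aircraft limit of 500 L.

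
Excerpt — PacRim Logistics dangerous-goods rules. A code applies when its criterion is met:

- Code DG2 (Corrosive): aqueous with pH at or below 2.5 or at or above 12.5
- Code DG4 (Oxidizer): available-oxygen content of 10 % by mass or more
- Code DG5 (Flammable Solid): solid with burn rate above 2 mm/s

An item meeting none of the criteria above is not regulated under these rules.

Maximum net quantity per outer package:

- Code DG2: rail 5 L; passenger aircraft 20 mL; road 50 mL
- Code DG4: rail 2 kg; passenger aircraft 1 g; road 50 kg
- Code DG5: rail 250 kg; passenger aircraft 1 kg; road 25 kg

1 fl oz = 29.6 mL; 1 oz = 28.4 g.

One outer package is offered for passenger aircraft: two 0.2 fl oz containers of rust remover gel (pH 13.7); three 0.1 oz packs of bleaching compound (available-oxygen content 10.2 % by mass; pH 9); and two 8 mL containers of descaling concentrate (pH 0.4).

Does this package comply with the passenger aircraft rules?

No

The rust remover gel has pH 13.7, which is ≥ 12.5, so it is Code DG2 (Corrosive).
With available-oxygen content 10.2 % by mass (≥ 10 % by mass), the bleaching compound falls in Code DG4.
pH 0.4 meets the Code DG2 criterion (Corrosive), so the descaling concentrate is Code DG2.
Total Code DG2: (two 0.2 fl oz containers = 11.84 mL) + (two 8 mL containers = 16 mL) = 27.84 mL.
27.84 mL exceeds the passenger aircraft limit of 20 mL for Code DG2.
Code DG4 quantity: three 0.1 oz packs = 8.52 g.
8.52 g > 1 g (passenger aircraft limit, Code DG4) — over the limit.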